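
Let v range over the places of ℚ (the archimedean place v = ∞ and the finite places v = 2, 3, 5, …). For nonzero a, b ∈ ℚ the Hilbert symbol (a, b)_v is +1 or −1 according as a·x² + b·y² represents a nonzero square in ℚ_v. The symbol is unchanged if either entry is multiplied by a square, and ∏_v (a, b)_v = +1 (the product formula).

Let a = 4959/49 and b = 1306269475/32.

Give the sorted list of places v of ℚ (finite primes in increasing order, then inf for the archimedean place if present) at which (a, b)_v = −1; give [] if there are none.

[2, 7, 19, 23, 29, 31]

(a, b) ≡ (551, 289478) mod (ℚ^×)²; places V = {2, 3, 5, 7, 19, 23, 29, 31, ∞}.
(a,b)_7: α=-2, u≡3; β=1, v≡3 (mod 7); (3|7)=-1, (3|7)=-1; sign (−1)^0·-1^1·-1^-2 = -1.
(a,b)_3: α=2, u≡2; β=0, v≡2 (mod 3); (2|3)=-1, (2|3)=-1; sign (−1)^0·-1^0·-1^2 = +1.
(a,b)_31: α=0, u≡12; β=1, v≡14 (mod 31); (12|31)=-1, (14|31)=+1; sign (−1)^0·-1^1·+1^0 = -1.
(a,b)_23: α=0, u≡20; β=1, v≡14 (mod 23); (20|23)=-1, (14|23)=-1; sign (−1)^0·-1^1·-1^0 = -1.
(a,b)_19: α=1, u≡3; β=2, v≡3 (mod 19); (3|19)=-1, (3|19)=-1; sign (−1)^0·-1^2·-1^1 = -1.
(a,b)_29: α=1, u≡10; β=1, v≡6 (mod 29); (10|29)=-1, (6|29)=+1; sign (−1)^0·-1^1·+1^1 = -1.
(a,b)_2: α=0, β=-5; u≡7, v≡3 (mod 8); ε(u)ε(v)=1·1, αω(v)=0·1, βω(u)=-5·0; sum ≡ 1  ⇒  -1.
(a,b)_5: α=0, u≡1; β=2, v≡2 (mod 5); (1|5)=+1, (2|5)=-1; sign (−1)^0·+1^2·-1^0 = +1.
(a,b)_∞: sgn(551)=+, sgn(289478)=+, so +1.
|Ram(551, 289478)| = 6, even; anisotropic at {2, 7, 19, 23, 29, 31}.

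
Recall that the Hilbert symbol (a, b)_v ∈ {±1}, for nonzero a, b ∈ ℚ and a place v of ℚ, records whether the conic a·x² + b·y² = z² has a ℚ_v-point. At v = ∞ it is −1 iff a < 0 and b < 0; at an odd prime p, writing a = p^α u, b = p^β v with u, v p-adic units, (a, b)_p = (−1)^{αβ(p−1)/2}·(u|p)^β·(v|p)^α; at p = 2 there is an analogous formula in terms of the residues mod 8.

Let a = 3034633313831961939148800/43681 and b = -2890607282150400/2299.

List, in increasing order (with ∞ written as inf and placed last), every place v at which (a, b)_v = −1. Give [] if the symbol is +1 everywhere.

[19, 29]

Mod squares: a ≡ 713, b ≡ -468901. Check v ∈ {∞, 2, 3, 5, 7, 11, 19, 23, 29, 31, 37}.
v=2: v_2(a)=20, v_2(b)=10; units ≡ 1, 3 (mod 8); ε·ε+αω+βω = 0·1+20·1+10·0 ≡ 0  ⇒  (a,b)_2 = +1.
v=5: a=5^2·(≡2), b=5^2·(≡1) mod 5; (2|5)=-1, (1|5)=+1; (−1)^{2·2·2}·(-1)^2·(+1)^2 = +1.
v=23: a=23^5·(≡13), b=23^3·(≡15) mod 23; (13|23)=+1, (15|23)=-1; (−1)^{5·3·11}·(+1)^3·(-1)^5 = +1.
v=37: a=37^2·(≡25), b=37^1·(≡17) mod 37; (25|37)=+1, (17|37)=-1; (−1)^{2·1·18}·(+1)^1·(-1)^2 = +1.
v=∞: 713 > 0 and -468901 < 0  ⇒  (a,b)_∞ = +1.
v=31: a=31^3·(≡12), b=31^2·(≡9) mod 31; (12|31)=-1, (9|31)=+1; (−1)^{3·2·15}·(-1)^2·(+1)^3 = +1.
v=19: a=19^-2·(≡3), b=19^-1·(≡14) mod 19; (3|19)=-1, (14|19)=-1; (−1)^{-2·-1·9}·(-1)^-1·(-1)^-2 = -1.
v=29: a=29^0·(≡15), b=29^1·(≡1) mod 29; (15|29)=-1, (1|29)=+1; (−1)^{0·1·14}·(-1)^1·(+1)^0 = -1.
v=3: a=3^2·(≡2), b=3^2·(≡2) mod 3; (2|3)=-1, (2|3)=-1; (−1)^{2·2·1}·(-1)^2·(-1)^2 = +1.
v=11: a=11^-2·(≡5), b=11^-2·(≡7) mod 11; (5|11)=+1, (7|11)=-1; (−1)^{-2·-2·5}·(+1)^-2·(-1)^-2 = +1.
v=7: a=7^2·(≡6), b=7^0·(≡2) mod 7; (6|7)=-1, (2|7)=+1; (−1)^{2·0·3}·(-1)^0·(+1)^2 = +1.
|Ram(713, -468901)| = 2, even; anisotropic at {19, 29}.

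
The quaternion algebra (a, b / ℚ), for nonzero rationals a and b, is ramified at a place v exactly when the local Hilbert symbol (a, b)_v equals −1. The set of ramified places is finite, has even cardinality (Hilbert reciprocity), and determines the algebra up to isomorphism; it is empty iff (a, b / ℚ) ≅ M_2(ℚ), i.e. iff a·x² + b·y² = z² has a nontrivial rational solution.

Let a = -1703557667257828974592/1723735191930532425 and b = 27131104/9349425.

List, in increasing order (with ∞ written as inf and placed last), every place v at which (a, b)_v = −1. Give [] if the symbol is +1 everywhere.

[2, 7, 11, 13]

(a, b) ≡ (-114114, 16302) mod (ℚ^×)²; places V = {2, 3, 5, 7, 11, 13, 17, 19, 31, ∞}.
(a,b)_19: α=-3, u≡5; β=-1, v≡10 (mod 19); (5|19)=+1, (10|19)=-1; sign (−1)^1·+1^-1·-1^-3 = +1.
(a,b)_7: α=5, u≡2; β=2, v≡3 (mod 7); (2|7)=+1, (3|7)=-1; sign (−1)^0·+1^2·-1^5 = -1.
(a,b)_3: α=-21, u≡2; β=-9, v≡1 (mod 3); (2|3)=-1, (1|3)=+1; sign (−1)^1·-1^-9·+1^-21 = +1.
(a,b)_2: α=13, β=5; u≡7, v≡7 (mod 8); ε(u)ε(v)=1·1, αω(v)=13·0, βω(u)=5·0; sum ≡ 1  ⇒  -1.
(a,b)_∞: sgn(-114114)=−, sgn(16302)=+, so +1.
(a,b)_13: α=3, u≡3; β=1, v≡2 (mod 13); (3|13)=+1, (2|13)=-1; sign (−1)^0·+1^1·-1^3 = -1.
(a,b)_11: α=7, u≡7; β=3, v≡7 (mod 11); (7|11)=-1, (7|11)=-1; sign (−1)^1·-1^3·-1^7 = -1.
(a,b)_31: α=-2, u≡9; β=0, v≡11 (mod 31); (9|31)=+1, (11|31)=-1; sign (−1)^0·+1^0·-1^-2 = +1.
(a,b)_5: α=-2, u≡4; β=-2, v≡2 (mod 5); (4|5)=+1, (2|5)=-1; sign (−1)^0·+1^-2·-1^-2 = +1.
(a,b)_17: α=2, u≡11; β=0, v≡13 (mod 17); (11|17)=-1, (13|17)=+1; sign (−1)^0·-1^0·+1^2 = +1.
Ram(-114114, 16302) = {2, 7, 11, 13}; no ℚ_2-point on the conic.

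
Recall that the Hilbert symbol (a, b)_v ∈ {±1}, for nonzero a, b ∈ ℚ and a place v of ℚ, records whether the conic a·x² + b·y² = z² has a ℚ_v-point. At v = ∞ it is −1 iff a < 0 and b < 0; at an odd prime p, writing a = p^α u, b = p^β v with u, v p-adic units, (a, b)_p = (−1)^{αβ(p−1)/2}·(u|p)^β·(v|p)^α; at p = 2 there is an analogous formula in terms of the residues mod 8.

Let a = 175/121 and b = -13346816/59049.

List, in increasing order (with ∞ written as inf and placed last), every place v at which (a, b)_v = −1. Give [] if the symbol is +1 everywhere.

[2, 7]

(a, b) ≡ (7, -266) mod (ℚ^×)²; places V = {2, 3, 5, 7, 11, 19, ∞}.
(a,b)_3: α=0, u≡1; β=-10, v≡1 (mod 3); (1|3)=+1, (1|3)=+1; sign (−1)^0·+1^-10·+1^0 = +1.
(a,b)_19: α=0, u≡6; β=1, v≡5 (mod 19); (6|19)=+1, (5|19)=+1; sign (−1)^0·+1^1·+1^0 = +1.
(a,b)_5: α=2, u≡2; β=0, v≡1 (mod 5); (2|5)=-1, (1|5)=+1; sign (−1)^0·-1^0·+1^2 = +1.
(a,b)_7: α=1, u≡2; β=3, v≡2 (mod 7); (2|7)=+1, (2|7)=+1; sign (−1)^1·+1^3·+1^1 = -1.
(a,b)_11: α=-2, u≡10; β=0, v≡1 (mod 11); (10|11)=-1, (1|11)=+1; sign (−1)^0·-1^0·+1^-2 = +1.
(a,b)_2: α=0, β=11; u≡7, v≡3 (mod 8); ε(u)ε(v)=1·1, αω(v)=0·1, βω(u)=11·0; sum ≡ 1  ⇒  -1.
(a,b)_∞: sgn(7)=+, sgn(-266)=−, so +1.
Ram(7, -266) = {2, 7}; no ℚ_2-point on the conic.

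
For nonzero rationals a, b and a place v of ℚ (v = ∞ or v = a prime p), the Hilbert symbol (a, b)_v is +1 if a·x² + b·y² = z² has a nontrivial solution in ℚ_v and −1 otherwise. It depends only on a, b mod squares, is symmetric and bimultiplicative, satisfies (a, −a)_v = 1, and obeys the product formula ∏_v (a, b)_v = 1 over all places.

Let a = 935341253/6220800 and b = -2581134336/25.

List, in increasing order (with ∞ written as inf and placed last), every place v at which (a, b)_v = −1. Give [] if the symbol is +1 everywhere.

[11, 19]

Mod squares: a ≡ 1311, b ≡ -31119. Check v ∈ {∞, 2, 3, 5, 7, 11, 19, 23, 41}.
v=∞: 1311 > 0 and -31119 < 0  ⇒  (a,b)_∞ = +1.
v=11: a=11^2·(≡10), b=11^1·(≡1) mod 11; (10|11)=-1, (1|11)=+1; (−1)^{2·1·5}·(-1)^1·(+1)^2 = -1.
v=23: a=23^1·(≡14), b=23^1·(≡12) mod 23; (14|23)=-1, (12|23)=+1; (−1)^{1·1·11}·(-1)^1·(+1)^1 = +1.
v=3: a=3^-5·(≡2), b=3^5·(≡1) mod 3; (2|3)=-1, (1|3)=+1; (−1)^{-5·5·1}·(-1)^5·(+1)^-5 = +1.
v=5: a=5^-2·(≡4), b=5^-2·(≡4) mod 5; (4|5)=+1, (4|5)=+1; (−1)^{-2·-2·2}·(+1)^-2·(+1)^-2 = +1.
v=19: a=19^3·(≡8), b=19^0·(≡14) mod 19; (8|19)=-1, (14|19)=-1; (−1)^{3·0·9}·(-1)^0·(-1)^3 = -1.
v=7: a=7^2·(≡2), b=7^0·(≡6) mod 7; (2|7)=+1, (6|7)=-1; (−1)^{2·0·3}·(+1)^0·(-1)^2 = +1.
v=41: a=41^0·(≡10), b=41^1·(≡9) mod 41; (10|41)=+1, (9|41)=+1; (−1)^{0·1·20}·(+1)^1·(+1)^0 = +1.
v=2: v_2(a)=-10, v_2(b)=10; units ≡ 7, 1 (mod 8); ε·ε+αω+βω = 1·0+-10·0+10·0 ≡ 0  ⇒  (a,b)_2 = +1.
|Ram(1311, -31119)| = 2, even; anisotropic at {11, 19}.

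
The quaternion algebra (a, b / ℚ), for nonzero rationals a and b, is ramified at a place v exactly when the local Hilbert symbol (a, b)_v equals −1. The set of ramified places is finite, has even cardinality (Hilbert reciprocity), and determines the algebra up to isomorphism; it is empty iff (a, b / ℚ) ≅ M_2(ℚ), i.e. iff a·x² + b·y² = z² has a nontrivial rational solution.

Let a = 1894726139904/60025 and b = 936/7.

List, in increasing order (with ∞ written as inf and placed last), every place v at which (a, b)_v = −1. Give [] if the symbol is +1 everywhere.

[7, 13]

Mod squares: a ≡ 26, b ≡ 182. Check v ∈ {∞, 2, 3, 5, 7, 13, 19, 37}.
v=5: a=5^-2·(≡4), b=5^0·(≡3) mod 5; (4|5)=+1, (3|5)=-1; (−1)^{-2·0·2}·(+1)^0·(-1)^-2 = +1.
v=13: a=13^1·(≡5), b=13^1·(≡1) mod 13; (5|13)=-1, (1|13)=+1; (−1)^{1·1·6}·(-1)^1·(+1)^1 = -1.
v=7: a=7^-4·(≡6), b=7^-1·(≡5) mod 7; (6|7)=-1, (5|7)=-1; (−1)^{-4·-1·3}·(-1)^-1·(-1)^-4 = -1.
v=3: a=3^2·(≡2), b=3^2·(≡2) mod 3; (2|3)=-1, (2|3)=-1; (−1)^{2·2·1}·(-1)^2·(-1)^2 = +1.
v=37: a=37^2·(≡25), b=37^0·(≡28) mod 37; (25|37)=+1, (28|37)=+1; (−1)^{2·0·18}·(+1)^0·(+1)^2 = +1.
v=2: v_2(a)=15, v_2(b)=3; units ≡ 5, 3 (mod 8); ε·ε+αω+βω = 0·1+15·1+3·1 ≡ 0  ⇒  (a,b)_2 = +1.
v=19: a=19^2·(≡9), b=19^0·(≡17) mod 19; (9|19)=+1, (17|19)=+1; (−1)^{2·0·9}·(+1)^0·(+1)^2 = +1.
v=∞: 26 > 0 and 182 > 0  ⇒  (a,b)_∞ = +1.
|Ram(26, 182)| = 2, even; anisotropic at {7, 13}.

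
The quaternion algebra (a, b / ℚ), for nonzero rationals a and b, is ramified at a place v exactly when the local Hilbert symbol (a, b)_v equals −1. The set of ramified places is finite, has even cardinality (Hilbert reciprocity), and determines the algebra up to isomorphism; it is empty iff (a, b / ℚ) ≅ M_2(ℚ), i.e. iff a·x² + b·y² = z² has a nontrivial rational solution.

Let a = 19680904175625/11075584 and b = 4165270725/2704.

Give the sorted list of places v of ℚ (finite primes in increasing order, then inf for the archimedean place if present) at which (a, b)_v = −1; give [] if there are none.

Mod squares: a ≡ 65569, b ≡ 28101. Check v ∈ {∞, 2, 3, 5, 7, 11, 13, 17, 19, 29}.
v=13: a=13^-2·(≡10), b=13^-2·(≡6) mod 13; (10|13)=+1, (6|13)=-1; (−1)^{-2·-2·6}·(+1)^-2·(-1)^-2 = +1.
v=∞: 65569 > 0 and 28101 > 0  ⇒  (a,b)_∞ = +1.
v=17: a=17^1·(≡8), b=17^1·(≡8) mod 17; (8|17)=+1, (8|17)=+1; (−1)^{1·1·8}·(+1)^1·(+1)^1 = +1.
v=19: a=19^1·(≡12), b=19^1·(≡16) mod 19; (12|19)=-1, (16|19)=+1; (−1)^{1·1·9}·(-1)^1·(+1)^1 = +1.
v=11: a=11^2·(≡1), b=11^2·(≡8) mod 11; (1|11)=+1, (8|11)=-1; (−1)^{2·2·5}·(+1)^2·(-1)^2 = +1.
v=2: v_2(a)=-16, v_2(b)=-4; units ≡ 1, 5 (mod 8); ε·ε+αω+βω = 0·0+-16·1+-4·0 ≡ 0  ⇒  (a,b)_2 = +1.
v=29: a=29^1·(≡16), b=29^1·(≡2) mod 29; (16|29)=+1, (2|29)=-1; (−1)^{1·1·14}·(+1)^1·(-1)^1 = -1.
v=3: a=3^4·(≡1), b=3^1·(≡1) mod 3; (1|3)=+1, (1|3)=+1; (−1)^{4·1·1}·(+1)^1·(+1)^4 = +1.
v=5: a=5^4·(≡4), b=5^2·(≡1) mod 5; (4|5)=+1, (1|5)=+1; (−1)^{4·2·2}·(+1)^2·(+1)^4 = +1.
v=7: a=7^3·(≡1), b=7^2·(≡5) mod 7; (1|7)=+1, (5|7)=-1; (−1)^{3·2·3}·(+1)^2·(-1)^3 = -1.
Ram(65569, 28101) = {7, 29}; no ℚ_7-point on the conic.

[7, 29]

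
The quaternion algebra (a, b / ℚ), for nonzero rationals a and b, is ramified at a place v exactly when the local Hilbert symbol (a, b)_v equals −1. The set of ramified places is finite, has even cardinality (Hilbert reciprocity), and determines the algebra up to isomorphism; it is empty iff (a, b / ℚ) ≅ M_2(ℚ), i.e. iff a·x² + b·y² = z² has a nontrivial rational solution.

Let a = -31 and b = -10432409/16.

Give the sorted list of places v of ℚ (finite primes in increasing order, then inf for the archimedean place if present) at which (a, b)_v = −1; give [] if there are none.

(a, b) ≡ (-31, -19721) mod (ℚ^×)²; places V = {2, 13, 23, 31, 37, 41, ∞}.
(a,b)_37: α=0, u≡6; β=1, v≡29 (mod 37); (6|37)=-1, (29|37)=-1; sign (−1)^0·-1^1·-1^0 = -1.
(a,b)_31: α=1, u≡30; β=0, v≡11 (mod 31); (30|31)=-1, (11|31)=-1; sign (−1)^0·-1^0·-1^1 = -1.
(a,b)_∞: sgn(-31)=−, sgn(-19721)=−, so -1.
(a,b)_2: α=0, β=-4; u≡1, v≡7 (mod 8); ε(u)ε(v)=0·1, αω(v)=0·0, βω(u)=-4·0; sum ≡ 0  ⇒  +1.
(a,b)_41: α=0, u≡10; β=1, v≡28 (mod 41); (10|41)=+1, (28|41)=-1; sign (−1)^0·+1^1·-1^0 = +1.
(a,b)_13: α=0, u≡8; β=1, v≡12 (mod 13); (8|13)=-1, (12|13)=+1; sign (−1)^0·-1^1·+1^0 = -1.
(a,b)_23: α=0, u≡15; β=2, v≡8 (mod 23); (15|23)=-1, (8|23)=+1; sign (−1)^0·-1^2·+1^0 = +1.
(-31, -19721 / ℚ) ramifies at {13, 31, 37, ∞}: a division algebra.

[13, 31, 37, inf]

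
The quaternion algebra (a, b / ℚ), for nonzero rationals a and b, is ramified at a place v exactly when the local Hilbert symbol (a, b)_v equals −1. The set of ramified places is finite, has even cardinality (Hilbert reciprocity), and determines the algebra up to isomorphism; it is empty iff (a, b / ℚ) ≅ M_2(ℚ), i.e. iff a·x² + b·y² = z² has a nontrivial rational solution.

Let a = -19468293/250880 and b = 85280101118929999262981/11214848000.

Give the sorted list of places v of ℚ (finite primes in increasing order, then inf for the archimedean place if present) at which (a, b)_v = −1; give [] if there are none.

Mod squares: a ≡ -575985, b ≡ 10105. Check v ∈ {∞, 2, 3, 5, 7, 11, 13, 19, 37, 43, 47}.
v=3: a=3^1·(≡2), b=3^0·(≡1) mod 3; (2|3)=-1, (1|3)=+1; (−1)^{1·0·1}·(-1)^0·(+1)^1 = +1.
v=43: a=43^1·(≡38), b=43^3·(≡3) mod 43; (38|43)=+1, (3|43)=-1; (−1)^{1·3·21}·(+1)^3·(-1)^1 = +1.
v=13: a=13^2·(≡8), b=13^6·(≡3) mod 13; (8|13)=-1, (3|13)=+1; (−1)^{2·6·6}·(-1)^6·(+1)^2 = +1.
v=5: a=5^-1·(≡2), b=5^-3·(≡4) mod 5; (2|5)=-1, (4|5)=+1; (−1)^{-1·-3·2}·(-1)^-3·(+1)^-1 = -1.
v=7: a=7^-2·(≡3), b=7^2·(≡1) mod 7; (3|7)=-1, (1|7)=+1; (−1)^{-2·2·3}·(-1)^2·(+1)^-2 = +1.
v=19: a=19^1·(≡1), b=19^2·(≡4) mod 19; (1|19)=+1, (4|19)=+1; (−1)^{1·2·9}·(+1)^2·(+1)^1 = +1.
v=2: v_2(a)=-10, v_2(b)=-16; units ≡ 7, 1 (mod 8); ε·ε+αω+βω = 1·0+-10·0+-16·0 ≡ 0  ⇒  (a,b)_2 = +1.
v=47: a=47^1·(≡17), b=47^3·(≡4) mod 47; (17|47)=+1, (4|47)=+1; (−1)^{1·3·23}·(+1)^3·(+1)^1 = -1.
v=11: a=11^0·(≡8), b=11^2·(≡8) mod 11; (8|11)=-1, (8|11)=-1; (−1)^{0·2·5}·(-1)^2·(-1)^0 = +1.
v=37: a=37^0·(≡35), b=37^-2·(≡16) mod 37; (35|37)=-1, (16|37)=+1; (−1)^{0·-2·18}·(-1)^-2·(+1)^0 = +1.
v=∞: -575985 < 0 and 10105 > 0  ⇒  (a,b)_∞ = +1.
|Ram(-575985, 10105)| = 2, even; anisotropic at {5, 47}.

[5, 47]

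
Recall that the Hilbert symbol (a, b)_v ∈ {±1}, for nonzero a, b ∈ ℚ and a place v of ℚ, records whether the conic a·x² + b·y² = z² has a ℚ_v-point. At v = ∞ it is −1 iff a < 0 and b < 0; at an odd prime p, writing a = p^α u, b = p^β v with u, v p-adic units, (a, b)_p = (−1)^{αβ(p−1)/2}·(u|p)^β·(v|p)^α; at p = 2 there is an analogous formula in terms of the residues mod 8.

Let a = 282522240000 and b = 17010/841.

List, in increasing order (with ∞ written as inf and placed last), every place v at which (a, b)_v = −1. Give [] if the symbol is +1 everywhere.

[3, 13]

Mod squares: a ≡ 1001, b ≡ 210. Check v ∈ {∞, 2, 3, 5, 7, 11, 13, 29}.
v=29: a=29^0·(≡26), b=29^-2·(≡16) mod 29; (26|29)=-1, (16|29)=+1; (−1)^{0·-2·14}·(-1)^-2·(+1)^0 = +1.
v=13: a=13^1·(≡10), b=13^0·(≡5) mod 13; (10|13)=+1, (5|13)=-1; (−1)^{1·0·6}·(+1)^0·(-1)^1 = -1.
v=5: a=5^4·(≡4), b=5^1·(≡2) mod 5; (4|5)=+1, (2|5)=-1; (−1)^{4·1·2}·(+1)^1·(-1)^4 = +1.
v=3: a=3^2·(≡2), b=3^5·(≡1) mod 3; (2|3)=-1, (1|3)=+1; (−1)^{2·5·1}·(-1)^5·(+1)^2 = -1.
v=∞: 1001 > 0 and 210 > 0  ⇒  (a,b)_∞ = +1.
v=7: a=7^3·(≡3), b=7^1·(≡1) mod 7; (3|7)=-1, (1|7)=+1; (−1)^{3·1·3}·(-1)^1·(+1)^3 = +1.
v=11: a=11^1·(≡5), b=11^0·(≡3) mod 11; (5|11)=+1, (3|11)=+1; (−1)^{1·0·5}·(+1)^0·(+1)^1 = +1.
v=2: v_2(a)=10, v_2(b)=1; units ≡ 1, 1 (mod 8); ε·ε+αω+βω = 0·0+10·0+1·0 ≡ 0  ⇒  (a,b)_2 = +1.
|Ram(1001, 210)| = 2, even; anisotropic at {3, 13}.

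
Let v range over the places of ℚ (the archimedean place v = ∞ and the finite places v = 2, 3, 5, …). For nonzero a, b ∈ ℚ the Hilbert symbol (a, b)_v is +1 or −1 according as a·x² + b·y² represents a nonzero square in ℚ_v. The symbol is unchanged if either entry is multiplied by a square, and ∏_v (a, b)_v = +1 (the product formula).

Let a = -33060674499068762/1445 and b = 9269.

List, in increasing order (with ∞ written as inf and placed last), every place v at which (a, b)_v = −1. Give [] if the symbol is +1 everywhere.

[2, 13, 29, 31]

(a, b) ≡ (-46690, 9269) mod (ℚ^×)²; places V = {2, 5, 7, 13, 17, 23, 29, 31, ∞}.
(a,b)_17: α=-2, u≡1; β=0, v≡4 (mod 17); (1|17)=+1, (4|17)=+1; sign (−1)^0·+1^0·+1^-2 = +1.
(a,b)_7: α=3, u≡1; β=0, v≡1 (mod 7); (1|7)=+1, (1|7)=+1; sign (−1)^0·+1^0·+1^3 = +1.
(a,b)_13: α=2, u≡8; β=1, v≡11 (mod 13); (8|13)=-1, (11|13)=-1; sign (−1)^0·-1^1·-1^2 = -1.
(a,b)_23: α=3, u≡15; β=1, v≡12 (mod 23); (15|23)=-1, (12|23)=+1; sign (−1)^1·-1^1·+1^3 = +1.
(a,b)_∞: sgn(-46690)=−, sgn(9269)=+, so +1.
(a,b)_5: α=-1, u≡2; β=0, v≡4 (mod 5); (2|5)=-1, (4|5)=+1; sign (−1)^0·-1^0·+1^-1 = +1.
(a,b)_2: α=1, β=0; u≡7, v≡5 (mod 8); ε(u)ε(v)=1·0, αω(v)=1·1, βω(u)=0·0; sum ≡ 1  ⇒  -1.
(a,b)_31: α=2, u≡29; β=1, v≡20 (mod 31); (29|31)=-1, (20|31)=+1; sign (−1)^0·-1^1·+1^2 = -1.
(a,b)_29: α=3, u≡2; β=0, v≡18 (mod 29); (2|29)=-1, (18|29)=-1; sign (−1)^0·-1^0·-1^3 = -1.
Ram(-46690, 9269) = {2, 13, 29, 31}; no ℚ_2-point on the conic.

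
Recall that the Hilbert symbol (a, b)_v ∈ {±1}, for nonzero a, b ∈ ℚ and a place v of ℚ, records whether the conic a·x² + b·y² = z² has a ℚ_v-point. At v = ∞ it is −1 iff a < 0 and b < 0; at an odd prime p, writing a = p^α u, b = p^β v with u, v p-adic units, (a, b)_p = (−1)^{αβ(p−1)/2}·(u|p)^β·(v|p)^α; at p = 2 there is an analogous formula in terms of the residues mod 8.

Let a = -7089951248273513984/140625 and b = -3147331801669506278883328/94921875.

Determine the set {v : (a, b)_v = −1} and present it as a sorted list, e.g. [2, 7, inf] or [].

(a, b) ≡ (-102254, -881049) mod (ℚ^×)²; places V = {2, 3, 5, 7, 13, 19, 29, 41, 43, ∞}.
(a,b)_29: α=1, u≡2; β=1, v≡11 (mod 29); (2|29)=-1, (11|29)=-1; sign (−1)^0·-1^1·-1^1 = +1.
(a,b)_5: α=-6, u≡4; β=-8, v≡4 (mod 5); (4|5)=+1, (4|5)=+1; sign (−1)^0·+1^-8·+1^-6 = +1.
(a,b)_3: α=-2, u≡1; β=-5, v≡2 (mod 3); (1|3)=+1, (2|3)=-1; sign (−1)^0·+1^-5·-1^-2 = +1.
(a,b)_2: α=9, β=20; u≡1, v≡7 (mod 8); ε(u)ε(v)=0·1, αω(v)=9·0, βω(u)=20·0; sum ≡ 0  ⇒  +1.
(a,b)_41: α=1, u≡24; β=1, v≡8 (mod 41); (24|41)=-1, (8|41)=+1; sign (−1)^0·-1^1·+1^1 = -1.
(a,b)_19: α=2, u≡9; β=3, v≡15 (mod 19); (9|19)=+1, (15|19)=-1; sign (−1)^0·+1^3·-1^2 = +1.
(a,b)_43: α=3, u≡34; β=4, v≡17 (mod 43); (34|43)=-1, (17|43)=+1; sign (−1)^0·-1^4·+1^3 = +1.
(a,b)_∞: sgn(-102254)=−, sgn(-881049)=−, so -1.
(a,b)_7: α=4, u≡2; β=2, v≡3 (mod 7); (2|7)=+1, (3|7)=-1; sign (−1)^0·+1^2·-1^4 = +1.
(a,b)_13: α=2, u≡12; β=3, v≡9 (mod 13); (12|13)=+1, (9|13)=+1; sign (−1)^0·+1^3·+1^2 = +1.
(-102254, -881049 / ℚ) ramifies at {41, ∞}: a division algebra.

[41, inf]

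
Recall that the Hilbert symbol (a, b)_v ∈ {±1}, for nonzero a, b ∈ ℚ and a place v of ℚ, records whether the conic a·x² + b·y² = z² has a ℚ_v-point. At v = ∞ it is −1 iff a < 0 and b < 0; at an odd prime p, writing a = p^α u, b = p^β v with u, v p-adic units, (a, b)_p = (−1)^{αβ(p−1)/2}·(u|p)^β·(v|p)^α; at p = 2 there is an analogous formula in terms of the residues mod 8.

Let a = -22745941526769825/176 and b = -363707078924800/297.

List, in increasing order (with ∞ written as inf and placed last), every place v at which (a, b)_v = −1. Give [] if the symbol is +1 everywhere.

Mod squares: a ≡ -3003, b ≡ -14586. Check v ∈ {∞, 2, 3, 5, 7, 11, 13, 17, 23, 29}.
v=3: a=3^1·(≡1), b=3^-3·(≡1) mod 3; (1|3)=+1, (1|3)=+1; (−1)^{1·-3·1}·(+1)^-3·(+1)^1 = -1.
v=5: a=5^2·(≡2), b=5^2·(≡4) mod 5; (2|5)=-1, (4|5)=+1; (−1)^{2·2·2}·(-1)^2·(+1)^2 = +1.
v=23: a=23^4·(≡5), b=23^2·(≡5) mod 23; (5|23)=-1, (5|23)=-1; (−1)^{4·2·11}·(-1)^2·(-1)^4 = +1.
v=29: a=29^2·(≡28), b=29^2·(≡24) mod 29; (28|29)=+1, (24|29)=+1; (−1)^{2·2·14}·(+1)^2·(+1)^2 = +1.
v=13: a=13^1·(≡12), b=13^1·(≡1) mod 13; (12|13)=+1, (1|13)=+1; (−1)^{1·1·6}·(+1)^1·(+1)^1 = +1.
v=2: v_2(a)=-4, v_2(b)=9; units ≡ 5, 3 (mod 8); ε·ε+αω+βω = 0·1+-4·1+9·1 ≡ 1  ⇒  (a,b)_2 = -1.
v=∞: -3003 < 0 and -14586 < 0  ⇒  (a,b)_∞ = -1.
v=17: a=17^2·(≡6), b=17^3·(≡9) mod 17; (6|17)=-1, (9|17)=+1; (−1)^{2·3·8}·(-1)^3·(+1)^2 = -1.
v=11: a=11^-1·(≡2), b=11^-1·(≡1) mod 11; (2|11)=-1, (1|11)=+1; (−1)^{-1·-1·5}·(-1)^-1·(+1)^-1 = +1.
v=7: a=7^3·(≡6), b=7^0·(≡4) mod 7; (6|7)=-1, (4|7)=+1; (−1)^{3·0·3}·(-1)^0·(+1)^3 = +1.
|Ram(-3003, -14586)| = 4, even; anisotropic at {2, 3, 17, ∞}.

[2, 3, 17, inf]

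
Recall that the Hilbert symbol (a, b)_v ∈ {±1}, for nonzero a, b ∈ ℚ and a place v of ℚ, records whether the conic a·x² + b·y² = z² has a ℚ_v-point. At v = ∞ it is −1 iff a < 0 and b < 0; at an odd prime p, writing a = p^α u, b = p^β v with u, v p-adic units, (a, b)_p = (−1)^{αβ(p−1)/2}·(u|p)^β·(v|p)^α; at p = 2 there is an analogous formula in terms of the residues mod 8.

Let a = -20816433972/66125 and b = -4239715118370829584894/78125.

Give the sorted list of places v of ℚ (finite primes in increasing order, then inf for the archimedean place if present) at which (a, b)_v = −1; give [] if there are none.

[5, inf]

Mod squares: a ≡ -2465, b ≡ -93670. Check v ∈ {∞, 2, 3, 5, 11, 17, 19, 23, 29}.
v=29: a=29^1·(≡27), b=29^3·(≡14) mod 29; (27|29)=-1, (14|29)=-1; (−1)^{1·3·14}·(-1)^3·(-1)^1 = +1.
v=19: a=19^4·(≡4), b=19^5·(≡14) mod 19; (4|19)=+1, (14|19)=-1; (−1)^{4·5·9}·(+1)^5·(-1)^4 = +1.
v=11: a=11^0·(≡10), b=11^2·(≡2) mod 11; (10|11)=-1, (2|11)=-1; (−1)^{0·2·5}·(-1)^2·(-1)^0 = +1.
v=23: a=23^-2·(≡17), b=23^0·(≡4) mod 23; (17|23)=-1, (4|23)=+1; (−1)^{-2·0·11}·(-1)^0·(+1)^-2 = +1.
v=∞: -2465 < 0 and -93670 < 0  ⇒  (a,b)_∞ = -1.
v=2: v_2(a)=2, v_2(b)=1; units ≡ 7, 5 (mod 8); ε·ε+αω+βω = 1·0+2·1+1·0 ≡ 0  ⇒  (a,b)_2 = +1.
v=3: a=3^4·(≡1), b=3^10·(≡2) mod 3; (1|3)=+1, (2|3)=-1; (−1)^{4·10·1}·(+1)^10·(-1)^4 = +1.
v=5: a=5^-3·(≡2), b=5^-7·(≡1) mod 5; (2|5)=-1, (1|5)=+1; (−1)^{-3·-7·2}·(-1)^-7·(+1)^-3 = -1.
v=17: a=17^1·(≡1), b=17^3·(≡16) mod 17; (1|17)=+1, (16|17)=+1; (−1)^{1·3·8}·(+1)^3·(+1)^1 = +1.
|Ram(-2465, -93670)| = 2, even; anisotropic at {5, ∞}.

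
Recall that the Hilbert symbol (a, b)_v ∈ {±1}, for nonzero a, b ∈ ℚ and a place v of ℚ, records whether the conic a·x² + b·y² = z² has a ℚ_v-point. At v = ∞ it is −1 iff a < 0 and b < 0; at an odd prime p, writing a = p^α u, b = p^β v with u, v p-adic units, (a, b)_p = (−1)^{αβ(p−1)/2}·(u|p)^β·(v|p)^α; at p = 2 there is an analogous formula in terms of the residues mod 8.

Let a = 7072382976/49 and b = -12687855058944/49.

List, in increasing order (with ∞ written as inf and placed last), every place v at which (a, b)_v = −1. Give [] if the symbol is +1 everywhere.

(a, b) ≡ (51, -10166) mod (ℚ^×)²; places V = {2, 3, 7, 13, 17, 23, ∞}.
(a,b)_3: α=1, u≡2; β=2, v≡1 (mod 3); (2|3)=-1, (1|3)=+1; sign (−1)^0·-1^2·+1^1 = +1.
(a,b)_7: α=-2, u≡1; β=-2, v≡5 (mod 7); (1|7)=+1, (5|7)=-1; sign (−1)^0·+1^-2·-1^-2 = +1.
(a,b)_17: α=1, u≡5; β=1, v≡6 (mod 17); (5|17)=-1, (6|17)=-1; sign (−1)^0·-1^1·-1^1 = +1.
(a,b)_∞: sgn(51)=+, sgn(-10166)=−, so +1.
(a,b)_13: α=0, u≡10; β=1, v≡11 (mod 13); (10|13)=+1, (11|13)=-1; sign (−1)^0·+1^1·-1^0 = +1.
(a,b)_2: α=18, β=19; u≡3, v≡5 (mod 8); ε(u)ε(v)=1·0, αω(v)=18·1, βω(u)=19·1; sum ≡ 1  ⇒  -1.
(a,b)_23: α=2, u≡14; β=3, v≡12 (mod 23); (14|23)=-1, (12|23)=+1; sign (−1)^0·-1^3·+1^2 = -1.
Ram(51, -10166) = {2, 23}; no ℚ_2-point on the conic.

[2, 23]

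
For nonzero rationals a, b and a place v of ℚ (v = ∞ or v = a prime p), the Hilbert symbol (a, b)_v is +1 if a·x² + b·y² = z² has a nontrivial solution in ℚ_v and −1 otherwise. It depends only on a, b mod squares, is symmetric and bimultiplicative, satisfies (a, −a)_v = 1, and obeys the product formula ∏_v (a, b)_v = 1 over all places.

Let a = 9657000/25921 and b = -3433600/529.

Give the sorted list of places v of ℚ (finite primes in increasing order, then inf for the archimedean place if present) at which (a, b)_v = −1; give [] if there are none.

(a, b) ≡ (10730, -2146) mod (ℚ^×)²; places V = {2, 3, 5, 7, 23, 29, 37, ∞}.
(a,b)_2: α=3, β=7; u≡5, v≡7 (mod 8); ε(u)ε(v)=0·1, αω(v)=3·0, βω(u)=7·1; sum ≡ 1  ⇒  -1.
(a,b)_3: α=2, u≡2; β=0, v≡2 (mod 3); (2|3)=-1, (2|3)=-1; sign (−1)^0·-1^0·-1^2 = +1.
(a,b)_29: α=1, u≡13; β=1, v≡1 (mod 29); (13|29)=+1, (1|29)=+1; sign (−1)^0·+1^1·+1^1 = +1.
(a,b)_7: α=-2, u≡6; β=0, v≡3 (mod 7); (6|7)=-1, (3|7)=-1; sign (−1)^0·-1^0·-1^-2 = +1.
(a,b)_23: α=-2, u≡12; β=-2, v≡1 (mod 23); (12|23)=+1, (1|23)=+1; sign (−1)^0·+1^-2·+1^-2 = +1.
(a,b)_37: α=1, u≡23; β=1, v≡3 (mod 37); (23|37)=-1, (3|37)=+1; sign (−1)^0·-1^1·+1^1 = -1.
(a,b)_5: α=3, u≡1; β=2, v≡4 (mod 5); (1|5)=+1, (4|5)=+1; sign (−1)^0·+1^2·+1^3 = +1.
(a,b)_∞: sgn(10730)=+, sgn(-2146)=−, so +1.
Ram(10730, -2146) = {2, 37}; no ℚ_2-point on the conic.

[2, 37]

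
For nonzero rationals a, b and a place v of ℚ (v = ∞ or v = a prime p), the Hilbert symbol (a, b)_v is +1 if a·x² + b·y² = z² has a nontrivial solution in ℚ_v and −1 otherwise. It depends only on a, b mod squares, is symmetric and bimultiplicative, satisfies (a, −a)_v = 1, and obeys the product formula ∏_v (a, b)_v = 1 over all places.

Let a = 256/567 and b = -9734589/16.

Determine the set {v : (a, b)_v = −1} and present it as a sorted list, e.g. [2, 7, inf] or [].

Mod squares: a ≡ 7, b ≡ -1081621. Check v ∈ {∞, 2, 3, 7, 23, 31, 37, 41}.
v=37: a=37^0·(≡9), b=37^1·(≡33) mod 37; (9|37)=+1, (33|37)=+1; (−1)^{0·1·18}·(+1)^1·(+1)^0 = +1.
v=23: a=23^0·(≡14), b=23^1·(≡16) mod 23; (14|23)=-1, (16|23)=+1; (−1)^{0·1·11}·(-1)^1·(+1)^0 = -1.
v=31: a=31^0·(≡25), b=31^1·(≡22) mod 31; (25|31)=+1, (22|31)=-1; (−1)^{0·1·15}·(+1)^1·(-1)^0 = +1.
v=3: a=3^-4·(≡1), b=3^2·(≡2) mod 3; (1|3)=+1, (2|3)=-1; (−1)^{-4·2·1}·(+1)^2·(-1)^-4 = +1.
v=7: a=7^-1·(≡1), b=7^0·(≡5) mod 7; (1|7)=+1, (5|7)=-1; (−1)^{-1·0·3}·(+1)^0·(-1)^-1 = -1.
v=2: v_2(a)=8, v_2(b)=-4; units ≡ 7, 3 (mod 8); ε·ε+αω+βω = 1·1+8·1+-4·0 ≡ 1  ⇒  (a,b)_2 = -1.
v=∞: 7 > 0 and -1081621 < 0  ⇒  (a,b)_∞ = +1.
v=41: a=41^0·(≡22), b=41^1·(≡36) mod 41; (22|41)=-1, (36|41)=+1; (−1)^{0·1·20}·(-1)^1·(+1)^0 = -1.
|Ram(7, -1081621)| = 4, even; anisotropic at {2, 7, 23, 41}.

[2, 7, 23, 41]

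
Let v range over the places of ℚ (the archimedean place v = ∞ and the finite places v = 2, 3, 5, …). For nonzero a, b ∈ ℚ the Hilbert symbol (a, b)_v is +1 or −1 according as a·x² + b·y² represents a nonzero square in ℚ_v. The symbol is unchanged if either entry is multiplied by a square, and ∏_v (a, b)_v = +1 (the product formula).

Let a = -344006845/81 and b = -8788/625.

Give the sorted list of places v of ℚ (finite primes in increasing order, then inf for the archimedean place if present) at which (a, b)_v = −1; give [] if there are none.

(a, b) ≡ (-409045, -13) mod (ℚ^×)²; places V = {2, 3, 5, 7, 13, 29, 31, ∞}.
(a,b)_5: α=1, u≡1; β=-4, v≡2 (mod 5); (1|5)=+1, (2|5)=-1; sign (−1)^0·+1^-4·-1^1 = -1.
(a,b)_∞: sgn(-409045)=−, sgn(-13)=−, so -1.
(a,b)_3: α=-4, u≡2; β=0, v≡2 (mod 3); (2|3)=-1, (2|3)=-1; sign (−1)^0·-1^0·-1^-4 = +1.
(a,b)_31: α=1, u≡17; β=0, v≡28 (mod 31); (17|31)=-1, (28|31)=+1; sign (−1)^0·-1^0·+1^1 = +1.
(a,b)_29: α=3, u≡26; β=0, v≡9 (mod 29); (26|29)=-1, (9|29)=+1; sign (−1)^0·-1^0·+1^3 = +1.
(a,b)_2: α=0, β=2; u≡3, v≡3 (mod 8); ε(u)ε(v)=1·1, αω(v)=0·1, βω(u)=2·1; sum ≡ 1  ⇒  -1.
(a,b)_7: α=1, u≡2; β=0, v≡2 (mod 7); (2|7)=+1, (2|7)=+1; sign (−1)^0·+1^0·+1^1 = +1.
(a,b)_13: α=1, u≡11; β=3, v≡9 (mod 13); (11|13)=-1, (9|13)=+1; sign (−1)^0·-1^3·+1^1 = -1.
|Ram(-409045, -13)| = 4, even; anisotropic at {2, 5, 13, ∞}.

[2, 5, 13, inf]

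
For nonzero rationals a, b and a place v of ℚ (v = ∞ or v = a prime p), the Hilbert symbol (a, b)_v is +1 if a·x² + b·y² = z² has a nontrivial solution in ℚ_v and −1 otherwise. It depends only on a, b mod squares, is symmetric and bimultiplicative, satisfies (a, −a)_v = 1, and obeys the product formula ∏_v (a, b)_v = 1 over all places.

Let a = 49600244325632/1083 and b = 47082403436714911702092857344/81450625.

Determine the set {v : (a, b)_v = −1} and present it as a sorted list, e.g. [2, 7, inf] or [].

[2, 7, 13, 29, 31, 37]

(a, b) ≡ (9080799, 31) mod (ℚ^×)²; places V = {2, 3, 5, 7, 11, 13, 19, 23, 29, 31, 37, ∞}.
(a,b)_2: α=8, β=14; u≡7, v≡7 (mod 8); ε(u)ε(v)=1·1, αω(v)=8·0, βω(u)=14·0; sum ≡ 1  ⇒  -1.
(a,b)_19: α=-2, u≡8; β=-4, v≡15 (mod 19); (8|19)=-1, (15|19)=-1; sign (−1)^0·-1^-4·-1^-2 = +1.
(a,b)_37: α=1, u≡8; β=2, v≡32 (mod 37); (8|37)=-1, (32|37)=-1; sign (−1)^0·-1^2·-1^1 = -1.
(a,b)_23: α=2, u≡1; β=4, v≡9 (mod 23); (1|23)=+1, (9|23)=+1; sign (−1)^0·+1^4·+1^2 = +1.
(a,b)_29: α=1, u≡11; β=2, v≡11 (mod 29); (11|29)=-1, (11|29)=-1; sign (−1)^0·-1^2·-1^1 = -1.
(a,b)_5: α=0, u≡4; β=-4, v≡4 (mod 5); (4|5)=+1, (4|5)=+1; sign (−1)^0·+1^-4·+1^0 = +1.
(a,b)_3: α=-1, u≡2; β=0, v≡1 (mod 3); (2|3)=-1, (1|3)=+1; sign (−1)^0·-1^0·+1^-1 = +1.
(a,b)_11: α=2, u≡7; β=6, v≡5 (mod 11); (7|11)=-1, (5|11)=+1; sign (−1)^0·-1^6·+1^2 = +1.
(a,b)_31: α=1, u≡18; β=3, v≡16 (mod 31); (18|31)=+1, (16|31)=+1; sign (−1)^1·+1^3·+1^1 = -1.
(a,b)_7: α=1, u≡5; β=0, v≡6 (mod 7); (5|7)=-1, (6|7)=-1; sign (−1)^0·-1^0·-1^1 = -1.
(a,b)_13: α=1, u≡7; β=2, v≡6 (mod 13); (7|13)=-1, (6|13)=-1; sign (−1)^0·-1^2·-1^1 = -1.
(a,b)_∞: sgn(9080799)=+, sgn(31)=+, so +1.
(9080799, 31 / ℚ) ramifies at {2, 7, 13, 29, 31, 37}: a division algebra.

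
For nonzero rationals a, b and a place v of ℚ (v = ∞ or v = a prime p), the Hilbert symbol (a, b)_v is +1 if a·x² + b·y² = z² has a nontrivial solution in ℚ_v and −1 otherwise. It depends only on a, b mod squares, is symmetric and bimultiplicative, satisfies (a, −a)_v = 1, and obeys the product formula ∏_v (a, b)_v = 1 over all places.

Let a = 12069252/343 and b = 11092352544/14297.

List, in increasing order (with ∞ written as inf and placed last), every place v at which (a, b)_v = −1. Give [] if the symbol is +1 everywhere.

(a, b) ≡ (2346799, 145501538) mod (ℚ^×)²; places V = {2, 3, 7, 13, 17, 29, 31, 37, 41, ∞}.
(a,b)_31: α=0, u≡11; β=1, v≡23 (mod 31); (11|31)=-1, (23|31)=-1; sign (−1)^0·-1^1·-1^0 = -1.
(a,b)_37: α=1, u≡30; β=1, v≡27 (mod 37); (30|37)=+1, (27|37)=+1; sign (−1)^0·+1^1·+1^1 = +1.
(a,b)_2: α=2, β=5; u≡7, v≡1 (mod 8); ε(u)ε(v)=1·0, αω(v)=2·0, βω(u)=5·0; sum ≡ 0  ⇒  +1.
(a,b)_3: α=2, u≡1; β=4, v≡2 (mod 3); (1|3)=+1, (2|3)=-1; sign (−1)^0·+1^4·-1^2 = +1.
(a,b)_∞: sgn(2346799)=+, sgn(145501538)=+, so +1.
(a,b)_7: α=-3, u≡6; β=1, v≡4 (mod 7); (6|7)=-1, (4|7)=+1; sign (−1)^1·-1^1·+1^-3 = +1.
(a,b)_41: α=1, u≡35; β=1, v≡17 (mod 41); (35|41)=-1, (17|41)=-1; sign (−1)^0·-1^1·-1^1 = +1.
(a,b)_29: α=0, u≡11; β=-2, v≡21 (mod 29); (11|29)=-1, (21|29)=-1; sign (−1)^0·-1^-2·-1^0 = +1.
(a,b)_13: α=1, u≡7; β=1, v≡8 (mod 13); (7|13)=-1, (8|13)=-1; sign (−1)^0·-1^1·-1^1 = +1.
(a,b)_17: α=1, u≡12; β=-1, v≡13 (mod 17); (12|17)=-1, (13|17)=+1; sign (−1)^0·-1^-1·+1^1 = -1.
|Ram(2346799, 145501538)| = 2, even; anisotropic at {17, 31}.

[17, 31]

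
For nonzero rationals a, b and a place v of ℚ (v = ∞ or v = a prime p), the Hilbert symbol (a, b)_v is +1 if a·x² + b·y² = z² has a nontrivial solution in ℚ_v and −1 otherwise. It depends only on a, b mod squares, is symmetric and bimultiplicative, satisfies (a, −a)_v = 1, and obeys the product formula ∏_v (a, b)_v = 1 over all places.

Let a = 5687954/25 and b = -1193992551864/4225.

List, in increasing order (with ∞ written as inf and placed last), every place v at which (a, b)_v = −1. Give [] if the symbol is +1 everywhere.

Mod squares: a ≡ 1634, b ≡ -194446. Check v ∈ {∞, 2, 3, 5, 7, 13, 17, 19, 43, 59}.
v=2: v_2(a)=1, v_2(b)=3; units ≡ 1, 1 (mod 8); ε·ε+αω+βω = 0·0+1·0+3·0 ≡ 0  ⇒  (a,b)_2 = +1.
v=17: a=17^0·(≡16), b=17^1·(≡11) mod 17; (16|17)=+1, (11|17)=-1; (−1)^{0·1·8}·(+1)^1·(-1)^0 = +1.
v=19: a=19^1·(≡13), b=19^1·(≡7) mod 19; (13|19)=-1, (7|19)=+1; (−1)^{1·1·9}·(-1)^1·(+1)^1 = +1.
v=∞: 1634 > 0 and -194446 < 0  ⇒  (a,b)_∞ = +1.
v=59: a=59^2·(≡4), b=59^2·(≡56) mod 59; (4|59)=+1, (56|59)=-1; (−1)^{2·2·29}·(+1)^2·(-1)^2 = +1.
v=5: a=5^-2·(≡4), b=5^-2·(≡4) mod 5; (4|5)=+1, (4|5)=+1; (−1)^{-2·-2·2}·(+1)^-2·(+1)^-2 = +1.
v=43: a=43^1·(≡9), b=43^1·(≡13) mod 43; (9|43)=+1, (13|43)=+1; (−1)^{1·1·21}·(+1)^1·(+1)^1 = -1.
v=3: a=3^0·(≡2), b=3^2·(≡2) mod 3; (2|3)=-1, (2|3)=-1; (−1)^{0·2·1}·(-1)^2·(-1)^0 = +1.
v=7: a=7^0·(≡5), b=7^3·(≡6) mod 7; (5|7)=-1, (6|7)=-1; (−1)^{0·3·3}·(-1)^3·(-1)^0 = -1.
v=13: a=13^0·(≡1), b=13^-2·(≡8) mod 13; (1|13)=+1, (8|13)=-1; (−1)^{0·-2·6}·(+1)^-2·(-1)^0 = +1.
Ram(1634, -194446) = {7, 43}; no ℚ_7-point on the conic.

[7, 43]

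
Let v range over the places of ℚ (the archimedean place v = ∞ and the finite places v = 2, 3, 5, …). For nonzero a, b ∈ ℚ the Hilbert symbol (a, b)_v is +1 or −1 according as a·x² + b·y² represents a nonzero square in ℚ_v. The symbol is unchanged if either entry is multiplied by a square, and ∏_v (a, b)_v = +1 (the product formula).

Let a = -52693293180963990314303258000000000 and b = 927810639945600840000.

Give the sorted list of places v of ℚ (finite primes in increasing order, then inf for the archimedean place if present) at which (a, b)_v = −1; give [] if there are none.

(a, b) ≡ (-1260545, 40549) mod (ℚ^×)²; places V = {2, 3, 5, 11, 13, 23, 41, 43, ∞}.
(a,b)_23: α=2, u≡6; β=1, v≡21 (mod 23); (6|23)=+1, (21|23)=-1; sign (−1)^0·+1^1·-1^2 = +1.
(a,b)_41: α=5, u≡5; β=3, v≡18 (mod 41); (5|41)=+1, (18|41)=+1; sign (−1)^0·+1^3·+1^5 = +1.
(a,b)_∞: sgn(-1260545)=−, sgn(40549)=+, so +1.
(a,b)_2: α=10, β=6; u≡7, v≡5 (mod 8); ε(u)ε(v)=1·0, αω(v)=10·1, βω(u)=6·0; sum ≡ 0  ⇒  +1.
(a,b)_13: α=3, u≡5; β=2, v≡7 (mod 13); (5|13)=-1, (7|13)=-1; sign (−1)^0·-1^2·-1^3 = -1.
(a,b)_3: α=0, u≡1; β=2, v≡1 (mod 3); (1|3)=+1, (1|3)=+1; sign (−1)^0·+1^2·+1^0 = +1.
(a,b)_11: α=3, u≡5; β=2, v≡5 (mod 11); (5|11)=+1, (5|11)=+1; sign (−1)^0·+1^2·+1^3 = +1.
(a,b)_5: α=9, u≡4; β=4, v≡4 (mod 5); (4|5)=+1, (4|5)=+1; sign (−1)^0·+1^4·+1^9 = +1.
(a,b)_43: α=5, u≡25; β=3, v≡9 (mod 43); (25|43)=+1, (9|43)=+1; sign (−1)^1·+1^3·+1^5 = -1.
Ram(-1260545, 40549) = {13, 43}; no ℚ_13-point on the conic.

[13, 43]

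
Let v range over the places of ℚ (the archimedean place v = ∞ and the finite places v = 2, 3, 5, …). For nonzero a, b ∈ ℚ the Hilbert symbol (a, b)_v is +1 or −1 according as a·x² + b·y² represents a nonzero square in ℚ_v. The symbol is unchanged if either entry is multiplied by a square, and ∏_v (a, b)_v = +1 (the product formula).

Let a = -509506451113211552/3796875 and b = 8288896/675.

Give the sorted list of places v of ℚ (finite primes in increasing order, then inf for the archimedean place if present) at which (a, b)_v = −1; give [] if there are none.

[3, 7, 11, 17]

(a, b) ≡ (-7854, 462) mod (ℚ^×)²; places V = {2, 3, 5, 7, 11, 13, 17, 29, ∞}.
(a,b)_29: α=6, u≡6; β=2, v≡14 (mod 29); (6|29)=+1, (14|29)=-1; sign (−1)^0·+1^2·-1^6 = +1.
(a,b)_3: α=-5, u≡1; β=-3, v≡1 (mod 3); (1|3)=+1, (1|3)=+1; sign (−1)^1·+1^-3·+1^-5 = -1.
(a,b)_13: α=2, u≡11; β=0, v≡8 (mod 13); (11|13)=-1, (8|13)=-1; sign (−1)^0·-1^0·-1^2 = +1.
(a,b)_17: α=1, u≡3; β=0, v≡3 (mod 17); (3|17)=-1, (3|17)=-1; sign (−1)^0·-1^0·-1^1 = -1.
(a,b)_11: α=3, u≡9; β=1, v≡9 (mod 11); (9|11)=+1, (9|11)=+1; sign (−1)^1·+1^1·+1^3 = -1.
(a,b)_∞: sgn(-7854)=−, sgn(462)=+, so +1.
(a,b)_5: α=-6, u≡1; β=-2, v≡3 (mod 5); (1|5)=+1, (3|5)=-1; sign (−1)^0·+1^-2·-1^-6 = +1.
(a,b)_2: α=5, β=7; u≡1, v≡7 (mod 8); ε(u)ε(v)=0·1, αω(v)=5·0, βω(u)=7·0; sum ≡ 0  ⇒  +1.
(a,b)_7: α=1, u≡6; β=1, v≡5 (mod 7); (6|7)=-1, (5|7)=-1; sign (−1)^1·-1^1·-1^1 = -1.
Ram(-7854, 462) = {3, 7, 11, 17}; no ℚ_3-point on the conic.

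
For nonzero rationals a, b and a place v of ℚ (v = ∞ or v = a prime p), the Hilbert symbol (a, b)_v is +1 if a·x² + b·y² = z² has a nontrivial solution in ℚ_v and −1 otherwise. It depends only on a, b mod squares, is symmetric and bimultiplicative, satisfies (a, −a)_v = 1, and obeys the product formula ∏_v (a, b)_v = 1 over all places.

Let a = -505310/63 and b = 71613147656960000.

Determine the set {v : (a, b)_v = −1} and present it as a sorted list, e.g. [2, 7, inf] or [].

[2, 23]

Mod squares: a ≡ -20930, b ≡ 14. Check v ∈ {∞, 2, 3, 5, 7, 13, 23}.
v=2: v_2(a)=1, v_2(b)=11; units ≡ 7, 7 (mod 8); ε·ε+αω+βω = 1·1+1·0+11·0 ≡ 1  ⇒  (a,b)_2 = -1.
v=13: a=13^3·(≡11), b=13^4·(≡4) mod 13; (11|13)=-1, (4|13)=+1; (−1)^{3·4·6}·(-1)^4·(+1)^3 = +1.
v=∞: -20930 < 0 and 14 > 0  ⇒  (a,b)_∞ = +1.
v=3: a=3^-2·(≡1), b=3^0·(≡2) mod 3; (1|3)=+1, (2|3)=-1; (−1)^{-2·0·1}·(+1)^0·(-1)^-2 = +1.
v=7: a=7^-1·(≡3), b=7^1·(≡2) mod 7; (3|7)=-1, (2|7)=+1; (−1)^{-1·1·3}·(-1)^1·(+1)^-1 = +1.
v=5: a=5^1·(≡1), b=5^4·(≡1) mod 5; (1|5)=+1, (1|5)=+1; (−1)^{1·4·2}·(+1)^4·(+1)^1 = +1.
v=23: a=23^1·(≡20), b=23^4·(≡21) mod 23; (20|23)=-1, (21|23)=-1; (−1)^{1·4·11}·(-1)^4·(-1)^1 = -1.
Ram(-20930, 14) = {2, 23}; no ℚ_2-point on the conic.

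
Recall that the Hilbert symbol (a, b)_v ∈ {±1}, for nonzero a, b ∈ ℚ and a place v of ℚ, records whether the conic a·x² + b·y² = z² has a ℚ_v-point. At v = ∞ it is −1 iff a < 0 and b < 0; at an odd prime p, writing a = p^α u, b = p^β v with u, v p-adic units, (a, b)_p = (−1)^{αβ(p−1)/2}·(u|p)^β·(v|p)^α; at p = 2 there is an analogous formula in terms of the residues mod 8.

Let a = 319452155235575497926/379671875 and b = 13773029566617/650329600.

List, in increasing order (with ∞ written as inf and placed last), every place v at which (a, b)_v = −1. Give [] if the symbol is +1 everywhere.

Mod squares: a ≡ 66, b ≡ 782. Check v ∈ {∞, 2, 3, 5, 7, 11, 17, 23, 37, 47, 53}.
v=∞: 66 > 0 and 782 > 0  ⇒  (a,b)_∞ = +1.
v=3: a=3^15·(≡1), b=3^6·(≡2) mod 3; (1|3)=+1, (2|3)=-1; (−1)^{15·6·1}·(+1)^6·(-1)^15 = -1.
v=2: v_2(a)=1, v_2(b)=-9; units ≡ 1, 7 (mod 8); ε·ε+αω+βω = 0·1+1·0+-9·0 ≡ 0  ⇒  (a,b)_2 = +1.
v=37: a=37^0·(≡14), b=37^2·(≡22) mod 37; (14|37)=-1, (22|37)=-1; (−1)^{0·2·18}·(-1)^2·(-1)^0 = +1.
v=23: a=23^4·(≡11), b=23^-1·(≡5) mod 23; (11|23)=-1, (5|23)=-1; (−1)^{4·-1·11}·(-1)^-1·(-1)^4 = -1.
v=7: a=7^2·(≡6), b=7^0·(≡5) mod 7; (6|7)=-1, (5|7)=-1; (−1)^{2·0·3}·(-1)^0·(-1)^2 = +1.
v=5: a=5^-6·(≡4), b=5^-2·(≡3) mod 5; (4|5)=+1, (3|5)=-1; (−1)^{-6·-2·2}·(+1)^-2·(-1)^-6 = +1.
v=17: a=17^2·(≡2), b=17^3·(≡5) mod 17; (2|17)=+1, (5|17)=-1; (−1)^{2·3·8}·(+1)^3·(-1)^2 = +1.
v=11: a=11^-1·(≡10), b=11^0·(≡3) mod 11; (10|11)=-1, (3|11)=+1; (−1)^{-1·0·5}·(-1)^0·(+1)^-1 = +1.
v=47: a=47^-2·(≡20), b=47^-2·(≡15) mod 47; (20|47)=-1, (15|47)=-1; (−1)^{-2·-2·23}·(-1)^-2·(-1)^-2 = +1.
v=53: a=53^2·(≡42), b=53^2·(≡7) mod 53; (42|53)=+1, (7|53)=+1; (−1)^{2·2·26}·(+1)^2·(+1)^2 = +1.
|Ram(66, 782)| = 2, even; anisotropic at {3, 23}.

[3, 23]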